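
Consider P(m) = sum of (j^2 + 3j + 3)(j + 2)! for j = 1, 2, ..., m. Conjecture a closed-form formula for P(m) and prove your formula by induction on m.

We claim P(m) = (m + 1)(m + 3)! - 6 for all m ≥ 1.
Base step (m = 1): P(1) = 42, and the closed form gives 42. They agree.
Suppose the result is true for m = j, so P(j) = (j + 1)(j + 3)! - 6.
Then P(j+1) = P(j) + ((j^2 + 5j + 7)(j + 3)!) = ((j + 1)(j + 3)! - 6) + ((j^2 + 5j + 7)(j + 3)!).
Simplifying, P(j+1) = ((j+1) + 1)((j+1) + 3)! - 6,
which is the closed form with m = j+1.
By the principle of mathematical induction, the result holds for all m ≥ 1.

P(m) = (m + 1)(m + 3)! - 6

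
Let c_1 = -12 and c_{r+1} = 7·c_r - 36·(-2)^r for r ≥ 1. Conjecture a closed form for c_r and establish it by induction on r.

Computing the first terms: c_1 = -12, c_2 = -12, c_3 = -228. This suggests c_r = (-2)^(r + 2) - 4·7^(r - 1).
Base step (r = 1): the formula gives -12 = -12 = c_1.
Inductive step: suppose the statement holds for some i ≥ 1, so c_i = (-2)^(i + 2) - 4·7^(i - 1).
Then c_{i+1} = 7·c_i - 36·(-2)^i = 7·((-2)^(i + 2) - 4·7^(i - 1)) - 36·(-2)^i = (-2)^(i + 3) - 4·7^i = (-2)^((i+1) + 2) - 4·7^((i+1) - 1),
which is the claimed formula at r = i+1.
By the principle of mathematical induction, the result holds for all r ≥ 1.

c_r = (-2)^(r + 2) - 4·7^(r - 1)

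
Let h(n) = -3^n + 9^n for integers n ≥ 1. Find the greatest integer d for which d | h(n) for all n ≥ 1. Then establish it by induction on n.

d = 6

Computing the first values: h(1) = 6 and h(2) = 72; gcd(6, 72) = 6, so d ≤ 6.
We prove 6 | -3^n + 9^n for all n ≥ 1 by induction on n.
For the base case n = 1: h(1) = 6 = 6·(1), so 6 | h(1).
Inductive step: suppose the statement holds for some m ≥ 1, i.e. 6 | h(m). Then
9^{m+1} − 3^{m+1} = 9·9^m − 3·3^m = 9·(9^m − 3^m) + (6)·3^m. The first term is divisible by 6 by the inductive hypothesis, and the second term (6)·3^m is divisible by 6 since 6 | 6. Hence 6 | h(m+1).
Hence, by induction on n, the claim holds for every n ≥ 1.
Therefore the largest such d is 6.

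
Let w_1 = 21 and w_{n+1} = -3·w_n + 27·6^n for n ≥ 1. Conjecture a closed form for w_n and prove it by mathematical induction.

Computing the first terms: w_1 = 21, w_2 = 99, w_3 = 675. This suggests w_n = -(-3)^n + 3·6^n.
Base case (n = 1): the formula gives 21 = 21 = w_1.
For the inductive step, assume it holds for an arbitrary m ≥ 1, so w_m = -(-3)^m + 3·6^m.
Then w_{m+1} = -3·w_m + 27·6^m = -3·(-(-3)^m + 3·6^m) + 27·6^m = -(-3)^(m + 1) + 3·6^(m + 1),
which is the claimed formula at n = m+1.
This completes the induction.

w_n = -(-3)^n + 3·6^n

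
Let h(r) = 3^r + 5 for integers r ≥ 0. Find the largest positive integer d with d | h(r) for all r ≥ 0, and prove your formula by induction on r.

Computing the first values: h(0) = 6 and h(1) = 8; gcd(6, 8) = 2, so d ≤ 2.
We prove 2 | 3^r + 5 for all r ≥ 0 by induction on r.
For the base case r = 0: h(0) = 6 = 2·(3), so 2 | h(0).
Inductive step: assume the claim holds for r = p, i.e. 2 | h(p). Then
h(p+1) = 3^(p+1) + 5 = 3·(3^p + 5) - 10 = 3·h(p) - 10. The first term is divisible by 2 by the inductive hypothesis, and -10 is divisible by 2. Hence 2 | h(p+1).
This completes the induction.
Therefore the largest such d is 2.

d = 2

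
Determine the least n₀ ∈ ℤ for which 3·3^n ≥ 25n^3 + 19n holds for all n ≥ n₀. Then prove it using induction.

At n = 7: 6561 < 8708, so the inequality fails and n₀ ≥ 8. We prove 3·3^n ≥ 25n^3 + 19n for all n ≥ 8.
Base step (n = 8): 3·3^n = 19683 and 25n^3 + 19n = 12952, so 19683 ≥ 12952.
Suppose the result is true for n = i, so 3·3^i ≥ 25i^3 + 19i.
Then 3·3^(i + 1) = 3·(3·3^i) ≥ 3·(25i^3 + 19i).
Also, for i ≥ 8 we have 3·(25i^3 + 19i) ≥ 25(i+1)^3 + 19(i+1), since 3·(25i^3 + 19i) − (25(i+1)^3 + 19(i+1)) = 50i^3 - 75i^2 - 37i - 44, which is nonnegative for all i ≥ 8.
Combining, 3·3^(i + 1) ≥ 25(i+1)^3 + 19(i+1).
This completes the induction.
Hence the smallest such n₀ is 8.

n₀ = 8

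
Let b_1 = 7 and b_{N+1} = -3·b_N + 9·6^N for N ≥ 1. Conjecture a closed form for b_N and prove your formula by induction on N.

Computing the first terms: b_1 = 7, b_2 = 33, b_3 = 225. This suggests b_N = (-3)^(N - 1) + 6^N.
When N = 1: the formula gives 7 = 7 = b_1.
Suppose the result is true for N = r, so b_r = (-3)^(r - 1) + 6^r.
Then b_{r+1} = -3·b_r + 9·6^r = -3·((-3)^(r - 1) + 6^r) + 9·6^r = (-3)^r + 6^(r + 1) = (-3)^((r+1) - 1) + 6^(r+1),
which is the claimed formula at N = r+1.
This completes the induction.

b_N = (-3)^(N - 1) + 6^N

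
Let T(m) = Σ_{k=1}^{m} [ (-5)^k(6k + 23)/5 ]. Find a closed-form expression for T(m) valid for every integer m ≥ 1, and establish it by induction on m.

We claim T(m) = (-5)^m(m + 4) - 4 for all m ≥ 1.
Base case (m = 1): T(1) = -29, and the closed form gives -29. They agree.
Inductive step: assume the claim holds for m = k, so T(k) = (-5)^k(k + 4) - 4.
Then T(k+1) = T(k) + ((-5)^k(-6k - 29)) = ((-5)^k(k + 4) - 4) + ((-5)^k(-6k - 29)).
Simplifying, T(k+1) = -5(-5)^k·k - 25(-5)^k - 4 = (-5)^(k+1)((k+1) + 4) - 4,
which is the closed form with m = k+1.
This completes the induction.

T(m) = (-5)^m(m + 4) - 4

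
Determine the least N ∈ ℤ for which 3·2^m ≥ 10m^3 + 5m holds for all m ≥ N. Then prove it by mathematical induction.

At m = 12: 12288 < 17340, so the inequality fails and N ≥ 13. We prove 3·2^m ≥ 10m^3 + 5m for all m ≥ 13.
Base step (m = 13): 3·2^m = 24576 and 10m^3 + 5m = 22035, so 24576 ≥ 22035.
For the inductive step, assume it holds for an arbitrary p ≥ 13, so 3·2^p ≥ 10p^3 + 5p.
Then 3·2^(p + 1) = 2·(3·2^p) ≥ 2·(10p^3 + 5p).
Also, for p ≥ 13 we have 2·(10p^3 + 5p) ≥ 10(p+1)^3 + 5(p+1), since 2·(10p^3 + 5p) − (10(p+1)^3 + 5(p+1)) = 10p^3 - 30p^2 - 25p - 15, which is nonnegative for all p ≥ 13.
Combining, 3·2^(p + 1) ≥ 10(p+1)^3 + 5(p+1).
Hence, by induction on m, the claim holds for every m ≥ 13.
Hence the smallest such N is 13.

N = 13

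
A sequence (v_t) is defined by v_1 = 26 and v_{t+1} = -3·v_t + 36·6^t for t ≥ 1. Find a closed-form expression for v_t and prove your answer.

Computing the first terms: v_1 = 26, v_2 = 138, v_3 = 882. This suggests v_t = 2(-3)^(t - 1) + 4·6^t.
When t = 1: the formula gives 26 = 26 = v_1.
Suppose the result is true for t = p, so v_p = 2(-3)^(p - 1) + 4·6^p.
Then v_{p+1} = -3·v_p + 36·6^p = -3·(2(-3)^(p - 1) + 4·6^p) + 36·6^p = 2(-3)^p + 4·6^(p + 1) = 2(-3)^((p+1) - 1) + 4·6^(p+1),
which is the claimed formula at t = p+1.
This completes the induction.

v_t = 2(-3)^(t - 1) + 4·6^t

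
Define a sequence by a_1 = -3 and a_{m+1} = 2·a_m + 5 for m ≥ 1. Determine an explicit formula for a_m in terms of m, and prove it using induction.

a_m = 2^m - 5

Computing the first terms: a_1 = -3, a_2 = -1, a_3 = 3. This suggests a_m = 2^m - 5.
When m = 1: the formula gives -3 = -3 = a_1.
For the inductive step, assume it holds for an arbitrary j ≥ 1, so a_j = 2^j - 5.
Then a_{j+1} = 2·a_j + 5 = 2·(2^j - 5) + 5 = 2^(j + 1) - 5,
which is the claimed formula at m = j+1.
By the principle of mathematical induction, the result holds for all m ≥ 1.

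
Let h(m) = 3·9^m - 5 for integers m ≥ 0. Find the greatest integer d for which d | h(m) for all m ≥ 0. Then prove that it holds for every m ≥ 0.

d = 2

Computing the first values: h(0) = -2 and h(1) = 22; gcd(-2, 22) = 2, so d ≤ 2.
We prove 2 | 3·9^m - 5 for all m ≥ 0 by induction on m.
When m = 0: h(0) = -2 = 2·(-1), so 2 | h(0).
Suppose the result is true for m = j, i.e. 2 | h(j). Then
h(j+1) = 3·9^(j+1) - 5 = 9·(3·9^j - 5) + 40 = 9·h(j) + 40. The first term is divisible by 2 by the inductive hypothesis, and 40 is divisible by 2. Hence 2 | h(j+1).
By induction, the statement is established for all m ≥ 0.
Therefore the largest such d is 2.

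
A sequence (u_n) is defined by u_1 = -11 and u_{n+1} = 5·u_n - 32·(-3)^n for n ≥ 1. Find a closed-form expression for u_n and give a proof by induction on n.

u_n = 4(-3)^n + 5^(n - 1)

Computing the first terms: u_1 = -11, u_2 = 41, u_3 = -83. This suggests u_n = 4(-3)^n + 5^(n - 1).
For the base case n = 1: the formula gives -11 = -11 = u_1.
For the inductive step, assume it holds for an arbitrary m ≥ 1, so u_m = 4(-3)^m + 5^(m - 1).
Then u_{m+1} = 5·u_m - 32·(-3)^m = 5·(4(-3)^m + 5^(m - 1)) - 32·(-3)^m = 4(-3)^(m + 1) + 5^m = 4(-3)^(m+1) + 5^((m+1) - 1),
which is the claimed formula at n = m+1.
Hence, by induction on n, the claim holds for every n ≥ 1.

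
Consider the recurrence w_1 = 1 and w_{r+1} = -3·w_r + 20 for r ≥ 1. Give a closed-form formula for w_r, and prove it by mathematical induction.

Computing the first terms: w_1 = 1, w_2 = 17, w_3 = -31. This suggests w_r = -4(-3)^(r - 1) + 5.
Base step (r = 1): the formula gives 1 = 1 = w_1.
Inductive step: assume the claim holds for r = p, so w_p = -4(-3)^(p - 1) + 5.
Then w_{p+1} = -3·w_p + 20 = -3·(-4(-3)^(p - 1) + 5) + 20 = -4(-3)^p + 5 = -4(-3)^((p+1) - 1) + 5,
which is the claimed formula at r = p+1.
By induction, the statement is established for all r ≥ 1.

w_r = -4(-3)^(r - 1) + 5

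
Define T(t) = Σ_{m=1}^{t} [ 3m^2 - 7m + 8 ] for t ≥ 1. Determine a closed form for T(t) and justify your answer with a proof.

T(t) = t(t^2 - 2t + 5)

We claim T(t) = t(t^2 - 2t + 5) for all t ≥ 1.
Base step (t = 1): T(1) = 4, and the closed form gives 4. They agree.
For the inductive step, assume it holds for an arbitrary m ≥ 1, so T(m) = m(m^2 - 2m + 5).
Then T(m+1) = T(m) + (3m^2 - m + 4) = (m(m^2 - 2m + 5)) + (3m^2 - m + 4).
Simplifying, T(m+1) = (m + 1)(m^2 + 4) = (m+1)((m+1)^2 - 2(m+1) + 5),
which is the closed form with t = m+1.
By the principle of mathematical induction, the result holds for all t ≥ 1.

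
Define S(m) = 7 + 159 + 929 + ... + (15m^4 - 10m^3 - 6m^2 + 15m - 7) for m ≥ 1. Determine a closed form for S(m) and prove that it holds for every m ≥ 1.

We claim S(m) = m(3m^4 + 5m^3 - 2m^2 + 2m - 1) for all m ≥ 1.
For the base case m = 1: S(1) = 7, and the closed form gives 7. They agree.
Inductive step: suppose the statement holds for some i ≥ 1, so S(i) = i(3i^4 + 5i^3 - 2i^2 + 2i - 1).
Then S(i+1) = S(i) + (15i^4 + 50i^3 + 54i^2 + 33i + 7) = (i(3i^4 + 5i^3 - 2i^2 + 2i - 1)) + (15i^4 + 50i^3 + 54i^2 + 33i + 7).
Simplifying, S(i+1) = (i + 1)(3i^4 + 17i^3 + 31i^2 + 25i + 7) = (i+1)(3(i+1)^4 + 5(i+1)^3 - 2(i+1)^2 + 2(i+1) - 1),
which is the closed form with m = i+1.
This completes the induction.

S(m) = m(3m^4 + 5m^3 - 2m^2 + 2m - 1)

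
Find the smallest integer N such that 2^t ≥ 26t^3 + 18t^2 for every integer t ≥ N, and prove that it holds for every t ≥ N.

N = 18

At t = 17: 131072 < 132940, so the inequality fails and N ≥ 18. We prove 2^t ≥ 26t^3 + 18t^2 for all t ≥ 18.
When t = 18: 2^t = 262144 and 26t^3 + 18t^2 = 157464, so 262144 ≥ 157464.
Inductive step: suppose the statement holds for some i ≥ 18, so 2^i ≥ 26i^3 + 18i^2.
Then 2^(i + 1) = 2·(2^i) ≥ 2·(26i^3 + 18i^2).
Also, for i ≥ 18 we have 2·(26i^3 + 18i^2) ≥ 26(i+1)^3 + 18(i+1)^2, since 2·(26i^3 + 18i^2) − (26(i+1)^3 + 18(i+1)^2) = 26i^3 - 60i^2 - 114i - 44, which is nonnegative for all i ≥ 18.
Combining, 2^(i + 1) ≥ 26(i+1)^3 + 18(i+1)^2.
This completes the induction.
Hence the smallest such N is 18.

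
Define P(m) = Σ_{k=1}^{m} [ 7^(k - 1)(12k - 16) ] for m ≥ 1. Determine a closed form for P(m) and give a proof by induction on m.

We claim P(m) = 7^m(2m - 3) + 3 for all m ≥ 1.
Base step (m = 1): P(1) = -4, and the closed form gives -4. They agree.
Inductive step: assume the claim holds for m = k, so P(k) = 7^k(2k - 3) + 3.
Then P(k+1) = P(k) + (7^k(12k - 4)) = (7^k(2k - 3) + 3) + (7^k(12k - 4)).
Simplifying, P(k+1) = 14·7^k·k - 7·7^k + 3 = 7^(k+1)(2(k+1) - 3) + 3,
which is the closed form with m = k+1.
By the principle of mathematical induction, the result holds for all m ≥ 1.

P(m) = 7^m(2m - 3) + 3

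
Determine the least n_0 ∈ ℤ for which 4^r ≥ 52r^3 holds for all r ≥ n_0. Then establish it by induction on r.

At r = 7: 16384 < 17836, so the inequality fails and n_0 ≥ 8. We prove 4^r ≥ 52r^3 for all r ≥ 8.
Base case (r = 8): 4^r = 65536 and 52r^3 = 26624, so 65536 ≥ 26624.
Inductive step: suppose the statement holds for some j ≥ 8, so 4^j ≥ 52j^3.
Then 4^(j + 1) = 4·(4^j) ≥ 4·(52j^3).
Also, for j ≥ 8 we have 4·(52j^3) ≥ 52(j+1)^3, since 4 ≥ (1 + 1/j)^3 for all j ≥ 8.
Combining, 4^(j + 1) ≥ 52(j+1)^3.
By the principle of mathematical induction, the result holds for all r ≥ 8.
Hence the smallest such n_0 is 8.

n_0 = 8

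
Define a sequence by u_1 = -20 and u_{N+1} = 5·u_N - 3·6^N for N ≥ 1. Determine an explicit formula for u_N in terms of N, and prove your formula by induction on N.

u_N = -2·5^(N - 1) - 3·6^N

Computing the first terms: u_1 = -20, u_2 = -118, u_3 = -698. This suggests u_N = -2·5^(N - 1) - 3·6^N.
When N = 1: the formula gives -20 = -20 = u_1.
Inductive step: suppose the statement holds for some r ≥ 1, so u_r = -2·5^(r - 1) - 3·6^r.
Then u_{r+1} = 5·u_r - 3·6^r = 5·(-2·5^(r - 1) - 3·6^r) - 3·6^r = -2·5^r - 3·6^(r + 1) = -2·5^((r+1) - 1) - 3·6^(r+1),
which is the claimed formula at N = r+1.
This completes the induction.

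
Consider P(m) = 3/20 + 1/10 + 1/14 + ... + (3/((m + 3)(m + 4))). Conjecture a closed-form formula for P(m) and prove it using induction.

We claim P(m) = 3m/(4(m + 4)) for all m ≥ 1.
Base step (m = 1): P(1) = 3/20, and the closed form gives 3/20. They agree.
Inductive step: assume the claim holds for m = j, so P(j) = 3j/(4(j + 4)).
Then P(j+1) = P(j) + (3/((j + 4)(j + 5))) = (3j/(4(j + 4))) + (3/((j + 4)(j + 5))).
Simplifying, P(j+1) = 3(j + 1)/(4(j + 5)) = 3(j+1)/(4((j+1) + 4)),
which is the closed form with m = j+1.
By induction, the statement is established for all m ≥ 1.

P(m) = 3m/(4(m + 4))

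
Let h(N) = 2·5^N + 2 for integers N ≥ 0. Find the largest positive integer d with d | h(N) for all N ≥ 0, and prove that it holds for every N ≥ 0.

Computing the first values: h(0) = 4 and h(1) = 12; gcd(4, 12) = 4, so d ≤ 4.
We prove 4 | 2·5^N + 2 for all N ≥ 0 by induction on N.
Base case (N = 0): h(0) = 4 = 4·(1), so 4 | h(0).
Inductive step: suppose the statement holds for some m ≥ 0, i.e. 4 | h(m). Then
h(m+1) = 2·5^(m+1) + 2 = 5·(2·5^m + 2) - 8 = 5·h(m) - 8. The first term is divisible by 4 by the inductive hypothesis, and -8 is divisible by 4. Hence 4 | h(m+1).
Hence, by induction on N, the claim holds for every N ≥ 0.
Therefore the largest such d is 4.

d = 4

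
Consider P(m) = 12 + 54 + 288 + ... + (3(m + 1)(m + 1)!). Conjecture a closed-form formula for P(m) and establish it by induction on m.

P(m) = 3(m + 2)! - 6

We claim P(m) = 3(m + 2)! - 6 for all m ≥ 1.
Base case (m = 1): P(1) = 12, and the closed form gives 12. They agree.
Inductive step: assume the claim holds for m = r, so P(r) = 3(r + 2)! - 6.
Then P(r+1) = P(r) + (3(r + 2)(r + 2)!) = (3(r + 2)! - 6) + (3(r + 2)(r + 2)!).
Simplifying, P(r+1) = 3((r+1) + 2)! - 6,
which is the closed form with m = r+1.
By induction, the statement is established for all m ≥ 1.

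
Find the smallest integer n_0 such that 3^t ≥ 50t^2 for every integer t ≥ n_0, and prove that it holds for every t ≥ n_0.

n_0 = 8

At t = 7: 2187 < 2450, so the inequality fails and n_0 ≥ 8. We prove 3^t ≥ 50t^2 for all t ≥ 8.
When t = 8: 3^t = 6561 and 50t^2 = 3200, so 6561 ≥ 3200.
Suppose the result is true for t = i, so 3^i ≥ 50i^2.
Then 3^(i + 1) = 3·(3^i) ≥ 3·(50i^2).
Also, for i ≥ 8 we have 3·(50i^2) ≥ 50(i+1)^2, since 3 ≥ (1 + 1/i)^2 for all i ≥ 8.
Combining, 3^(i + 1) ≥ 50(i+1)^2.
Hence, by induction on t, the claim holds for every t ≥ 8.
Hence the smallest such n_0 is 8.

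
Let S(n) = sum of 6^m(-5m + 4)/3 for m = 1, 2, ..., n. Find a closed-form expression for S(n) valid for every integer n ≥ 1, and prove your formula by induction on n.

We claim S(n) = 2·6^n(-n + 1) - 2 for all n ≥ 1.
Base case (n = 1): S(1) = -2, and the closed form gives -2. They agree.
Suppose the result is true for n = m, so S(m) = 2·6^m(-m + 1) - 2.
Then S(m+1) = S(m) + (6^m(-10m - 2)) = (2·6^m(-m + 1) - 2) + (6^m(-10m - 2)).
Simplifying, S(m+1) = -12·6^m·m - 2 = 2·6^(m+1)(-(m+1) + 1) - 2,
which is the closed form with n = m+1.
Hence, by induction on n, the claim holds for every n ≥ 1.

S(n) = 2·6^n(-n + 1) - 2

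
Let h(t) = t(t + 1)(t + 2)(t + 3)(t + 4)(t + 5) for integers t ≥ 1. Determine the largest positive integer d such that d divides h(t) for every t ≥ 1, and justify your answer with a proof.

d = 720

Computing the first values: h(1) = 720 and h(2) = 5040; gcd(720, 5040) = 720, so d ≤ 720.
We prove 720 | t(t + 1)(t + 2)(t + 3)(t + 4)(t + 5) for all t ≥ 1 by induction on t.
When t = 1: h(1) = 720 = 720·(1), so 720 | h(1).
Suppose the result is true for t = j, i.e. 720 | h(j). Then
h(j+1) − h(j) = (j+1)·(j+2)·(j+3)·(j+4)·(j+5)·(j+6) − j·(j+1)·(j+2)·(j+3)·(j+4)·(j+5) = (j+1)·(j+2)·(j+3)·(j+4)·(j+5)·[(j+6) − j] = 6·(j+1)·(j+2)·(j+3)·(j+4)·(j+5). The product of 5 consecutive integers is divisible by (5)! = 120, so h(j+1) − h(j) is divisible by 6·120 = 720. By the inductive hypothesis 720 | h(j), hence 720 | h(j+1).
Hence, by induction on t, the claim holds for every t ≥ 1.
Therefore the largest such d is 720.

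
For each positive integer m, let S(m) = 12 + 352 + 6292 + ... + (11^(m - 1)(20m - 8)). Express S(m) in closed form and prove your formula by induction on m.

We claim S(m) = 11^m(2m - 1) + 1 for all m ≥ 1.
When m = 1: S(1) = 12, and the closed form gives 12. They agree.
Inductive step: suppose the statement holds for some j ≥ 1, so S(j) = 11^j(2j - 1) + 1.
Then S(j+1) = S(j) + (11^j(20j + 12)) = (11^j(2j - 1) + 1) + (11^j(20j + 12)).
Simplifying, S(j+1) = 22·11^j·j + 11·11^j + 1 = 11^(j+1)(2(j+1) - 1) + 1,
which is the closed form with m = j+1.
By induction, the statement is established for all m ≥ 1.

S(m) = 11^m(2m - 1) + 1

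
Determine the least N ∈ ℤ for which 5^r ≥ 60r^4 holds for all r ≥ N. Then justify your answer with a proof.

At r = 7: 78125 < 144060, so the inequality fails and N ≥ 8. We prove 5^r ≥ 60r^4 for all r ≥ 8.
Base step (r = 8): 5^r = 390625 and 60r^4 = 245760, so 390625 ≥ 245760.
Inductive step: suppose the statement holds for some j ≥ 8, so 5^j ≥ 60j^4.
Then 5^(j + 1) = 5·(5^j) ≥ 5·(60j^4).
Also, for j ≥ 8 we have 5·(60j^4) ≥ 60(j+1)^4, since 5 ≥ (1 + 1/j)^4 for all j ≥ 8.
Combining, 5^(j + 1) ≥ 60(j+1)^4.
This completes the induction.
Hence the smallest such N is 8.

N = 8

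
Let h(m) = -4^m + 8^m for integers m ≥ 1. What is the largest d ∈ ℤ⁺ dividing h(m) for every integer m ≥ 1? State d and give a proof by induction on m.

d = 4

Computing the first values: h(1) = 4 and h(2) = 48; gcd(4, 48) = 4, so d ≤ 4.
We prove 4 | -4^m + 8^m for all m ≥ 1 by induction on m.
Base case (m = 1): h(1) = 4 = 4·(1), so 4 | h(1).
Inductive step: suppose the statement holds for some j ≥ 1, i.e. 4 | h(j). Then
8^{j+1} − 4^{j+1} = 8·8^j − 4·4^j = 8·(8^j − 4^j) + (4)·4^j. The first term is divisible by 4 by the inductive hypothesis, and the second term (4)·4^j is divisible by 4 since 4 | 4. Hence 4 | h(j+1).
By induction, the statement is established for all m ≥ 1.
Therefore the largest such d is 4.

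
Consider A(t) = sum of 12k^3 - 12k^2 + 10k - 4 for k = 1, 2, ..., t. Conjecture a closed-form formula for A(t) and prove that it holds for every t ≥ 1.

We claim A(t) = t(3t - 1)(t^2 + t + 1) for all t ≥ 1.
When t = 1: A(1) = 6, and the closed form gives 6. They agree.
Inductive step: suppose the statement holds for some k ≥ 1, so A(k) = k(3k^3 + 2k^2 + 2k - 1).
Then A(k+1) = A(k) + (12k^3 + 24k^2 + 22k + 6) = (k(3k^3 + 2k^2 + 2k - 1)) + (12k^3 + 24k^2 + 22k + 6).
Simplifying, A(k+1) = (k + 1)(3k + 2)(k^2 + 3k + 3) = (k+1)(3(k+1) - 1)((k+1)^2 + (k+1) + 1),
which is the closed form with t = k+1.
This completes the induction.

A(t) = t(3t - 1)(t^2 + t + 1)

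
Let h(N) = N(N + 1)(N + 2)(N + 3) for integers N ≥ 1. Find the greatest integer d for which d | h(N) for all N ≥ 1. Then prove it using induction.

Computing the first values: h(1) = 24 and h(2) = 120; gcd(24, 120) = 24, so d ≤ 24.
We prove 24 | N(N + 1)(N + 2)(N + 3) for all N ≥ 1 by induction on N.
Base step (N = 1): h(1) = 24 = 24·(1), so 24 | h(1).
For the inductive step, assume it holds for an arbitrary j ≥ 1, i.e. 24 | h(j). Then
h(j+1) − h(j) = (j+1)·(j+2)·(j+3)·(j+4) − j·(j+1)·(j+2)·(j+3) = (j+1)·(j+2)·(j+3)·[(j+4) − j] = 4·(j+1)·(j+2)·(j+3). The product of 3 consecutive integers is divisible by (3)! = 6, so h(j+1) − h(j) is divisible by 4·6 = 24. By the inductive hypothesis 24 | h(j), hence 24 | h(j+1).
Hence, by induction on N, the claim holds for every N ≥ 1.
Therefore the largest such d is 24.

d = 24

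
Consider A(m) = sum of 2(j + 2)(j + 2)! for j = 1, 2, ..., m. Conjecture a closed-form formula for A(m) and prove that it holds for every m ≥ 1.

We claim A(m) = 2(m + 3)! - 12 for all m ≥ 1.
Base case (m = 1): A(1) = 36, and the closed form gives 36. They agree.
Inductive step: assume the claim holds for m = j, so A(j) = 2(j + 3)! - 12.
Then A(j+1) = A(j) + (2(j + 3)(j + 3)!) = (2(j + 3)! - 12) + (2(j + 3)(j + 3)!).
Simplifying, A(j+1) = 2((j+1) + 3)! - 12,
which is the closed form with m = j+1.
By induction, the statement is established for all m ≥ 1.

A(m) = 2(m + 3)! - 12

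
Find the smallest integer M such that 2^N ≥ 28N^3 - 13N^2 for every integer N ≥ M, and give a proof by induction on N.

At N = 17: 131072 < 133807, so the inequality fails and M ≥ 18. We prove 2^N ≥ 28N^3 - 13N^2 for all N ≥ 18.
Base case (N = 18): 2^N = 262144 and 28N^3 - 13N^2 = 159084, so 262144 ≥ 159084.
Suppose the result is true for N = m, so 2^m ≥ 28m^3 - 13m^2.
Then 2^(m + 1) = 2·(2^m) ≥ 2·(28m^3 - 13m^2).
Also, for m ≥ 18 we have 2·(28m^3 - 13m^2) ≥ 28(m+1)^3 - 13(m+1)^2, since 2·(28m^3 - 13m^2) − (28(m+1)^3 - 13(m+1)^2) = 28m^3 - 97m^2 - 58m - 15, which is nonnegative for all m ≥ 18.
Combining, 2^(m + 1) ≥ 28(m+1)^3 - 13(m+1)^2.
This completes the induction.
Hence the smallest such M is 18.

M = 18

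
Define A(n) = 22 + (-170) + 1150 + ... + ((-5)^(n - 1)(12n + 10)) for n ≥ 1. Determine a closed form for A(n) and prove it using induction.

A(n) = -2(-5)^n(n + 1) + 2

We claim A(n) = -2(-5)^n(n + 1) + 2 for all n ≥ 1.
For the base case n = 1: A(1) = 22, and the closed form gives 22. They agree.
For the inductive step, assume it holds for an arbitrary k ≥ 1, so A(k) = -2(-5)^k(k + 1) + 2.
Then A(k+1) = A(k) + ((-5)^k(12k + 22)) = (-2(-5)^k(k + 1) + 2) + ((-5)^k(12k + 22)).
Simplifying, A(k+1) = 10(-5)^k·k + 20(-5)^k + 2 = -2(-5)^(k+1)((k+1) + 1) + 2,
which is the closed form with n = k+1.
By induction, the statement is established for all n ≥ 1.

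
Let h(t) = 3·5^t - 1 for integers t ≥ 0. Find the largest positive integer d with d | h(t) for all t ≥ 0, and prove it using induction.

Computing the first values: h(0) = 2 and h(1) = 14; gcd(2, 14) = 2, so d ≤ 2.
We prove 2 | 3·5^t - 1 for all t ≥ 0 by induction on t.
Base step (t = 0): h(0) = 2 = 2·(1), so 2 | h(0).
Inductive step: assume the claim holds for t = r, i.e. 2 | h(r). Then
h(r+1) = 3·5^(r+1) - 1 = 5·(3·5^r - 1) + 4 = 5·h(r) + 4. The first term is divisible by 2 by the inductive hypothesis, and 4 is divisible by 2. Hence 2 | h(r+1).
Hence, by induction on t, the claim holds for every t ≥ 0.
Therefore the largest such d is 2.

d = 2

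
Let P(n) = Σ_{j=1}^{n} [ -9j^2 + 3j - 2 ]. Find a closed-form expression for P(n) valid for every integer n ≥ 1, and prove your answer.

P(n) = -n(3n^2 + 3n + 2)

We claim P(n) = -n(3n^2 + 3n + 2) for all n ≥ 1.
Base case (n = 1): P(1) = -8, and the closed form gives -8. They agree.
For the inductive step, assume it holds for an arbitrary j ≥ 1, so P(j) = j(-3j^2 - 3j - 2).
Then P(j+1) = P(j) + (3j - 9(j + 1)^2 + 1) = (j(-3j^2 - 3j - 2)) + (3j - 9(j + 1)^2 + 1).
Simplifying, P(j+1) = -(j + 1)(3j^2 + 9j + 8) = -(j+1)(3(j+1)^2 + 3(j+1) + 2),
which is the closed form with n = j+1.
By the principle of mathematical induction, the result holds for all n ≥ 1.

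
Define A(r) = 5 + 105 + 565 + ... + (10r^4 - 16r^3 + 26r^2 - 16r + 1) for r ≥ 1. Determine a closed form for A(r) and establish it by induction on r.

A(r) = r(2r^4 + r^3 + 4r^2 + r - 3)

We claim A(r) = r(2r^4 + r^3 + 4r^2 + r - 3) for all r ≥ 1.
For the base case r = 1: A(1) = 5, and the closed form gives 5. They agree.
For the inductive step, assume it holds for an arbitrary i ≥ 1, so A(i) = i(2i^4 + i^3 + 4i^2 + i - 3).
Then A(i+1) = A(i) + (10i^4 + 24i^3 + 38i^2 + 28i + 5) = (i(2i^4 + i^3 + 4i^2 + i - 3)) + (10i^4 + 24i^3 + 38i^2 + 28i + 5).
Simplifying, A(i+1) = (i + 1)(2i^4 + 9i^3 + 19i^2 + 20i + 5) = (i+1)(2(i+1)^4 + (i+1)^3 + 4(i+1)^2 + (i+1) - 3),
which is the closed form with r = i+1.
By the principle of mathematical induction, the result holds for all r ≥ 1.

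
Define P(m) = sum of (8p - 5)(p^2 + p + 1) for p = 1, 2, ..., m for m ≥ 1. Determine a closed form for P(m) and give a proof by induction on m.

We claim P(m) = m(2m^3 + 5m^2 + 5m - 3) for all m ≥ 1.
Base case (m = 1): P(1) = 9, and the closed form gives 9. They agree.
Suppose the result is true for m = p, so P(p) = p(2p^3 + 5p^2 + 5p - 3).
Then P(p+1) = P(p) + ((8p + 3)(p + (p + 1)^2 + 2)) = (p(2p^3 + 5p^2 + 5p - 3)) + ((8p + 3)(p + (p + 1)^2 + 2)).
Simplifying, P(p+1) = (p + 1)(2p^3 + 11p^2 + 21p + 9) = (p+1)(2(p+1)^3 + 5(p+1)^2 + 5(p+1) - 3),
which is the closed form with m = p+1.
This completes the induction.

P(m) = m(2m^3 + 5m^2 + 5m - 3)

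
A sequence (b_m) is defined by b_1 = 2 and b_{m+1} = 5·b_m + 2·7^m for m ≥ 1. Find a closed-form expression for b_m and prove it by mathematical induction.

Computing the first terms: b_1 = 2, b_2 = 24, b_3 = 218. This suggests b_m = -5^m + 7^m.
When m = 1: the formula gives 2 = 2 = b_1.
Inductive step: assume the claim holds for m = j, so b_j = -5^j + 7^j.
Then b_{j+1} = 5·b_j + 2·7^j = 5·(-5^j + 7^j) + 2·7^j = -5^(j + 1) + 7^(j + 1),
which is the claimed formula at m = j+1.
Hence, by induction on m, the claim holds for every m ≥ 1.

b_m = -5^m + 7^m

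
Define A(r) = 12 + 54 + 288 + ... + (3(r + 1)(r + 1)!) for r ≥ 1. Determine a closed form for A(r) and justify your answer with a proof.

We claim A(r) = 3(r + 2)! - 6 for all r ≥ 1.
Base step (r = 1): A(1) = 12, and the closed form gives 12. They agree.
Suppose the result is true for r = j, so A(j) = 3(j + 2)! - 6.
Then A(j+1) = A(j) + (3(j + 2)(j + 2)!) = (3(j + 2)! - 6) + (3(j + 2)(j + 2)!).
Simplifying, A(j+1) = 3((j+1) + 2)! - 6,
which is the closed form with r = j+1.
By the principle of mathematical induction, the result holds for all r ≥ 1.

A(r) = 3(r + 2)! - 6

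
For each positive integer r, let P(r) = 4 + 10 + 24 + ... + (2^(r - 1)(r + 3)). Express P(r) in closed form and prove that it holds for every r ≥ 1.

P(r) = 2^r(r + 2) - 2

We claim P(r) = 2^r(r + 2) - 2 for all r ≥ 1.
Base step (r = 1): P(1) = 4, and the closed form gives 4. They agree.
Inductive step: suppose the statement holds for some p ≥ 1, so P(p) = 2^p(p + 2) - 2.
Then P(p+1) = P(p) + (2^p(p + 4)) = (2^p(p + 2) - 2) + (2^p(p + 4)).
Simplifying, P(p+1) = 2·2^p·p + 6·2^p - 2 = 2^(p+1)((p+1) + 2) - 2,
which is the closed form with r = p+1.
By the principle of mathematical induction, the result holds for all r ≥ 1.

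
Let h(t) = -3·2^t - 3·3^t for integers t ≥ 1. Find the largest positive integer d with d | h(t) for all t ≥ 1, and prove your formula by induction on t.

d = 3

Computing the first values: h(1) = -15 and h(2) = -39; gcd(-15, -39) = 3, so d ≤ 3.
We prove 3 | -3·2^t - 3·3^t for all t ≥ 1 by induction on t.
When t = 1: h(1) = -15 = 3·(-5), so 3 | h(1).
Suppose the result is true for t = k, i.e. 3 | h(k). Then
h(k+1) − 3·h(k) = (-3·2^(k+1) - 3·3^(k+1)) − 3·(-3·2^k - 3·3^k) = (-3)·2^k·(2 − 3) = (3)·2^k. Since 3 | h(k) by the inductive hypothesis, 3 | 3·h(k); and 3 | 3 since 3 = 3·1. Therefore 3 | h(k+1).
Hence, by induction on t, the claim holds for every t ≥ 1.
Therefore the largest such d is 3.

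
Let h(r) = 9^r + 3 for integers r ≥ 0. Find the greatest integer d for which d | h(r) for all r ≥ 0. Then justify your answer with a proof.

d = 4

Computing the first values: h(0) = 4 and h(1) = 12; gcd(4, 12) = 4, so d ≤ 4.
We prove 4 | 9^r + 3 for all r ≥ 0 by induction on r.
Base case (r = 0): h(0) = 4 = 4·(1), so 4 | h(0).
Inductive step: assume the claim holds for r = m, i.e. 4 | h(m). Then
h(m+1) = 9^(m+1) + 3 = 9·(9^m + 3) - 24 = 9·h(m) - 24. The first term is divisible by 4 by the inductive hypothesis, and -24 is divisible by 4. Hence 4 | h(m+1).
By the principle of mathematical induction, the result holds for all r ≥ 0.
Therefore the largest such d is 4.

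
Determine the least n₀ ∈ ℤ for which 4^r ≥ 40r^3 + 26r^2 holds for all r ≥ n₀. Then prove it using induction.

n₀ = 7

At r = 6: 4096 < 9576, so the inequality fails and n₀ ≥ 7. We prove 4^r ≥ 40r^3 + 26r^2 for all r ≥ 7.
For the base case r = 7: 4^r = 16384 and 40r^3 + 26r^2 = 14994, so 16384 ≥ 14994.
Inductive step: assume the claim holds for r = k, so 4^k ≥ 40k^3 + 26k^2.
Then 4^(k + 1) = 4·(4^k) ≥ 4·(40k^3 + 26k^2).
Also, for k ≥ 7 we have 4·(40k^3 + 26k^2) ≥ 40(k+1)^3 + 26(k+1)^2, since 4·(40k^3 + 26k^2) − (40(k+1)^3 + 26(k+1)^2) = 120k^3 - 42k^2 - 172k - 66, which is nonnegative for all k ≥ 7.
Combining, 4^(k + 1) ≥ 40(k+1)^3 + 26(k+1)^2.
Hence, by induction on r, the claim holds for every r ≥ 7.
Hence the smallest such n₀ is 7.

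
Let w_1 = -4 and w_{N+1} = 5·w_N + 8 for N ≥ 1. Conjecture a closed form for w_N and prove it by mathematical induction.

Computing the first terms: w_1 = -4, w_2 = -12, w_3 = -52. This suggests w_N = -2·5^(N - 1) - 2.
When N = 1: the formula gives -4 = -4 = w_1.
Inductive step: suppose the statement holds for some k ≥ 1, so w_k = -2·5^(k - 1) - 2.
Then w_{k+1} = 5·w_k + 8 = 5·(-2·5^(k - 1) - 2) + 8 = -2·5^k - 2 = -2·5^((k+1) - 1) - 2,
which is the claimed formula at N = k+1.
Hence, by induction on N, the claim holds for every N ≥ 1.

w_N = -2·5^(N - 1) - 2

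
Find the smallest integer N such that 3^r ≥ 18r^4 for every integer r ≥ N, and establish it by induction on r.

N = 12

At r = 11: 177147 < 263538, so the inequality fails and N ≥ 12. We prove 3^r ≥ 18r^4 for all r ≥ 12.
Base step (r = 12): 3^r = 531441 and 18r^4 = 373248, so 531441 ≥ 373248.
Inductive step: suppose the statement holds for some j ≥ 12, so 3^j ≥ 18j^4.
Then 3^(j + 1) = 3·(3^j) ≥ 3·(18j^4).
Also, for j ≥ 12 we have 3·(18j^4) ≥ 18(j+1)^4, since 3 ≥ (1 + 1/j)^4 for all j ≥ 12.
Combining, 3^(j + 1) ≥ 18(j+1)^4.
By the principle of mathematical induction, the result holds for all r ≥ 12.
Hence the smallest such N is 12.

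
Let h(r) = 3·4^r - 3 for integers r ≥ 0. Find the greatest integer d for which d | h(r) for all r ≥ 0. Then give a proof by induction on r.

Computing the first values: h(0) = 0 and h(1) = 9; gcd(0, 9) = 9, so d ≤ 9.
We prove 9 | 3·4^r - 3 for all r ≥ 0 by induction on r.
Base step (r = 0): h(0) = 0 = 9·(0), so 9 | h(0).
Inductive step: assume the claim holds for r = j, i.e. 9 | h(j). Then
h(j+1) = 3·4^(j+1) - 3 = 4·(3·4^j - 3) + 9 = 4·h(j) + 9. The first term is divisible by 9 by the inductive hypothesis, and 9 is divisible by 9. Hence 9 | h(j+1).
By the principle of mathematical induction, the result holds for all r ≥ 0.
Therefore the largest such d is 9.

d = 9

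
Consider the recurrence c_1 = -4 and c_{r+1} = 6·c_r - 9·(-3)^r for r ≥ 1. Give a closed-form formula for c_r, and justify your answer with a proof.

Computing the first terms: c_1 = -4, c_2 = 3, c_3 = -63. This suggests c_r = (-3)^r - 6^(r - 1).
Base case (r = 1): the formula gives -4 = -4 = c_1.
For the inductive step, assume it holds for an arbitrary j ≥ 1, so c_j = (-3)^j - 6^(j - 1).
Then c_{j+1} = 6·c_j - 9·(-3)^j = 6·((-3)^j - 6^(j - 1)) - 9·(-3)^j = (-3)^(j + 1) - 6^j = (-3)^(j+1) - 6^((j+1) - 1),
which is the claimed formula at r = j+1.
By the principle of mathematical induction, the result holds for all r ≥ 1.

c_r = (-3)^r - 6^(r - 1)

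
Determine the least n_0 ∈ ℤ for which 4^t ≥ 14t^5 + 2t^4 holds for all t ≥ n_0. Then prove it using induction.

At t = 10: 1048576 < 1420000, so the inequality fails and n_0 ≥ 11. We prove 4^t ≥ 14t^5 + 2t^4 for all t ≥ 11.
Base step (t = 11): 4^t = 4194304 and 14t^5 + 2t^4 = 2283996, so 4194304 ≥ 2283996.
Inductive step: suppose the statement holds for some r ≥ 11, so 4^r ≥ 14r^5 + 2r^4.
Then 4^(r + 1) = 4·(4^r) ≥ 4·(14r^5 + 2r^4).
Also, for r ≥ 11 we have 4·(14r^5 + 2r^4) ≥ 14(r+1)^5 + 2(r+1)^4, since 4·(14r^5 + 2r^4) − (14(r+1)^5 + 2(r+1)^4) = 42r^5 - 64r^4 - 148r^3 - 152r^2 - 78r - 16, which is nonnegative for all r ≥ 11.
Combining, 4^(r + 1) ≥ 14(r+1)^5 + 2(r+1)^4.
By induction, the statement is established for all t ≥ 11.
Hence the smallest such n_0 is 11.

n_0 = 11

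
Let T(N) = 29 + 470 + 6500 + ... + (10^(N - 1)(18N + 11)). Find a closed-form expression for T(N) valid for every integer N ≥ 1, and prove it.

T(N) = 10^N(2N + 1) - 1

We claim T(N) = 10^N(2N + 1) - 1 for all N ≥ 1.
Base case (N = 1): T(1) = 29, and the closed form gives 29. They agree.
For the inductive step, assume it holds for an arbitrary p ≥ 1, so T(p) = 10^p(2p + 1) - 1.
Then T(p+1) = T(p) + (10^p(18p + 29)) = (10^p(2p + 1) - 1) + (10^p(18p + 29)).
Simplifying, T(p+1) = 20·10^p·p + 30·10^p - 1 = 10^(p+1)(2(p+1) + 1) - 1,
which is the closed form with N = p+1.
Hence, by induction on N, the claim holds for every N ≥ 1.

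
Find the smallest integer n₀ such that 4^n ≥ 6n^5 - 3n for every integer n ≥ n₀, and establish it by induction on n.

n₀ = 10

At n = 9: 262144 < 354267, so the inequality fails and n₀ ≥ 10. We prove 4^n ≥ 6n^5 - 3n for all n ≥ 10.
Base case (n = 10): 4^n = 1048576 and 6n^5 - 3n = 599970, so 1048576 ≥ 599970.
Inductive step: assume the claim holds for n = r, so 4^r ≥ 6r^5 - 3r.
Then 4^(r + 1) = 4·(4^r) ≥ 4·(6r^5 - 3r).
Also, for r ≥ 10 we have 4·(6r^5 - 3r) ≥ 6(r+1)^5 - 3(r+1), since 4·(6r^5 - 3r) − (6(r+1)^5 - 3(r+1)) = 18r^5 - 30r^4 - 60r^3 - 60r^2 - 39r - 3, which is nonnegative for all r ≥ 10.
Combining, 4^(r + 1) ≥ 6(r+1)^5 - 3(r+1).
Hence, by induction on n, the claim holds for every n ≥ 10.
Hence the smallest such n₀ is 10.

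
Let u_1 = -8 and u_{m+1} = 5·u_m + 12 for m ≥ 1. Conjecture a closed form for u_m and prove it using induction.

u_m = -5^m - 3

Computing the first terms: u_1 = -8, u_2 = -28, u_3 = -128. This suggests u_m = -5^m - 3.
Base step (m = 1): the formula gives -8 = -8 = u_1.
Suppose the result is true for m = k, so u_k = -5^k - 3.
Then u_{k+1} = 5·u_k + 12 = 5·(-5^k - 3) + 12 = -5^(k + 1) - 3,
which is the claimed formula at m = k+1.
This completes the induction.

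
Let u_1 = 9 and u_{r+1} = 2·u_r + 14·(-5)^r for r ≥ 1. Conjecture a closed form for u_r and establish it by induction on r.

u_r = -2(-5)^r - 2^(r - 1)

Computing the first terms: u_1 = 9, u_2 = -52, u_3 = 246. This suggests u_r = -2(-5)^r - 2^(r - 1).
For the base case r = 1: the formula gives 9 = 9 = u_1.
Inductive step: assume the claim holds for r = m, so u_m = -2(-5)^m - 2^(m - 1).
Then u_{m+1} = 2·u_m + 14·(-5)^m = 2·(-2(-5)^m - 2^(m - 1)) + 14·(-5)^m = -2(-5)^(m + 1) - 2^m = -2(-5)^(m+1) - 2^((m+1) - 1),
which is the claimed formula at r = m+1.
Hence, by induction on r, the claim holds for every r ≥ 1.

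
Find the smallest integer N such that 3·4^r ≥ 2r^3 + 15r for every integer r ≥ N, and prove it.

At r = 1: 12 < 17, so the inequality fails and N ≥ 2. We prove 3·4^r ≥ 2r^3 + 15r for all r ≥ 2.
Base step (r = 2): 3·4^r = 48 and 2r^3 + 15r = 46, so 48 ≥ 46.
Suppose the result is true for r = p, so 3·4^p ≥ 2p^3 + 15p.
Then 3·4^(p + 1) = 4·(3·4^p) ≥ 4·(2p^3 + 15p).
Also, for p ≥ 2 we have 4·(2p^3 + 15p) ≥ 2(p+1)^3 + 15(p+1), since 4·(2p^3 + 15p) − (2(p+1)^3 + 15(p+1)) = 6p^3 - 6p^2 + 39p - 17, which is nonnegative for all p ≥ 2.
Combining, 3·4^(p + 1) ≥ 2(p+1)^3 + 15(p+1).
By induction, the statement is established for all r ≥ 2.
Hence the smallest such N is 2.

N = 2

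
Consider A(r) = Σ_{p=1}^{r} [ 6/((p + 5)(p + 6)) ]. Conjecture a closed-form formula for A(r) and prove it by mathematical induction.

A(r) = r/(r + 6)

We claim A(r) = r/(r + 6) for all r ≥ 1.
Base case (r = 1): A(1) = 1/7, and the closed form gives 1/7. They agree.
Inductive step: assume the claim holds for r = p, so A(p) = p/(p + 6).
Then A(p+1) = A(p) + (6/((p + 6)(p + 7))) = (p/(p + 6)) + (6/((p + 6)(p + 7))).
Simplifying, A(p+1) = (p + 1)/(p + 7) = (p+1)/((p+1) + 6),
which is the closed form with r = p+1.
By the principle of mathematical induction, the result holds for all r ≥ 1.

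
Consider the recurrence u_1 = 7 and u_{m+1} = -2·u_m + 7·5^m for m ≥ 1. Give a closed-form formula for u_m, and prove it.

Computing the first terms: u_1 = 7, u_2 = 21, u_3 = 133. This suggests u_m = -(-2)^m + 5^m.
When m = 1: the formula gives 7 = 7 = u_1.
For the inductive step, assume it holds for an arbitrary k ≥ 1, so u_k = -(-2)^k + 5^k.
Then u_{k+1} = -2·u_k + 7·5^k = -2·(-(-2)^k + 5^k) + 7·5^k = -(-2)^(k + 1) + 5^(k + 1),
which is the claimed formula at m = k+1.
Hence, by induction on m, the claim holds for every m ≥ 1.

u_m = -(-2)^m + 5^m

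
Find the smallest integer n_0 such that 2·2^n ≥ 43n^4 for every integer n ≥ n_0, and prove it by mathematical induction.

n_0 = 23

At n = 22: 8388608 < 10073008, so the inequality fails and n_0 ≥ 23. We prove 2·2^n ≥ 43n^4 for all n ≥ 23.
When n = 23: 2·2^n = 16777216 and 43n^4 = 12033163, so 16777216 ≥ 12033163.
Suppose the result is true for n = k, so 2·2^k ≥ 43k^4.
Then 2·2^(k + 1) = 2·(2·2^k) ≥ 2·(43k^4).
Also, for k ≥ 23 we have 2·(43k^4) ≥ 43(k+1)^4, since 2 ≥ (1 + 1/k)^4 for all k ≥ 23.
Combining, 2·2^(k + 1) ≥ 43(k+1)^4.
Hence, by induction on n, the claim holds for every n ≥ 23.
Hence the smallest such n_0 is 23.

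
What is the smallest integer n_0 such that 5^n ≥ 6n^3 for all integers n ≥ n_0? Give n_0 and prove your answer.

n_0 = 4

At n = 3: 125 < 162, so the inequality fails and n_0 ≥ 4. We prove 5^n ≥ 6n^3 for all n ≥ 4.
Base step (n = 4): 5^n = 625 and 6n^3 = 384, so 625 ≥ 384.
Inductive step: assume the claim holds for n = j, so 5^j ≥ 6j^3.
Then 5^(j + 1) = 5·(5^j) ≥ 5·(6j^3).
Also, for j ≥ 4 we have 5·(6j^3) ≥ 6(j+1)^3, since 5 ≥ (1 + 1/j)^3 for all j ≥ 4.
Combining, 5^(j + 1) ≥ 6(j+1)^3.
By the principle of mathematical induction, the result holds for all n ≥ 4.
Hence the smallest such n_0 is 4.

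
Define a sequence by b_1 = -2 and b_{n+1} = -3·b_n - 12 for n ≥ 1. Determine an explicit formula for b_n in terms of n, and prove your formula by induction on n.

b_n = (-3)^(n - 1) - 3

Computing the first terms: b_1 = -2, b_2 = -6, b_3 = 6. This suggests b_n = (-3)^(n - 1) - 3.
Base step (n = 1): the formula gives -2 = -2 = b_1.
Suppose the result is true for n = m, so b_m = (-3)^(m - 1) - 3.
Then b_{m+1} = -3·b_m - 12 = -3·((-3)^(m - 1) - 3) - 12 = (-3)^m - 3 = (-3)^((m+1) - 1) - 3,
which is the claimed formula at n = m+1.
This completes the induction.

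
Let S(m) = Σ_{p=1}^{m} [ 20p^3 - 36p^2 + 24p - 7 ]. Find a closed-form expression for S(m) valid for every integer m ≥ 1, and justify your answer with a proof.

We claim S(m) = m(5m^3 - 2m^2 - m - 1) for all m ≥ 1.
Base case (m = 1): S(1) = 1, and the closed form gives 1. They agree.
Suppose the result is true for m = p, so S(p) = p(5p^3 - 2p^2 - p - 1).
Then S(p+1) = S(p) + (20p^3 + 24p^2 + 12p + 1) = (p(5p^3 - 2p^2 - p - 1)) + (20p^3 + 24p^2 + 12p + 1).
Simplifying, S(p+1) = (p + 1)(5p^3 + 13p^2 + 10p + 1) = (p+1)(5(p+1)^3 - 2(p+1)^2 - (p+1) - 1),
which is the closed form with m = p+1.
This completes the induction.

S(m) = m(5m^3 - 2m^2 - m - 1)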